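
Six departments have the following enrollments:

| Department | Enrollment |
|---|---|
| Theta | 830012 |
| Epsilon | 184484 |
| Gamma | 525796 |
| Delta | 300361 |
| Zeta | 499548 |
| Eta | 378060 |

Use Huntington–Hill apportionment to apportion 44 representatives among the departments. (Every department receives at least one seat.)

Theta: 13, Epsilon: 3, Gamma: 9, Delta: 5, Zeta: 8, Eta: 6

With divisor 61745: modified quotas Theta 13.443, Epsilon 2.988, Gamma 8.516, Delta 4.865, Zeta 8.091, Eta 6.123.
Geometric-mean thresholds: Theta √(13·14)=13.491, Epsilon √(2·3)=2.449, Gamma √(8·9)=8.485, Delta √(4·5)=4.472, Zeta √(8·9)=8.485, Eta √(6·7)=6.481.
Each quota rounded against its threshold gives Theta 13, Epsilon 3, Gamma 9, Delta 5, Zeta 8, Eta 6 (total 44).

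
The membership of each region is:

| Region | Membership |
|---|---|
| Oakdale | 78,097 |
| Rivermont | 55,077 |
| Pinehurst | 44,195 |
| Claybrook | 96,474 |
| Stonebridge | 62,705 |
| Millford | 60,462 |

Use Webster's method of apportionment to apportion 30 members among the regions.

Standard divisor 397010/30 ≈ 13233.667; standard quotas: Oakdale 5.901, Rivermont 4.162, Pinehurst 3.340, Claybrook 7.290, Stonebridge 4.738, Millford 4.569.
Rounding to the nearest integer gives Oakdale 6, Rivermont 4, Pinehurst 3, Claybrook 7, Stonebridge 5, Millford 5 — total 30, matching the house size, so no adjustment is needed.

Oakdale: 6, Rivermont: 4, Pinehurst: 3, Claybrook: 7, Stonebridge: 5, Millford: 5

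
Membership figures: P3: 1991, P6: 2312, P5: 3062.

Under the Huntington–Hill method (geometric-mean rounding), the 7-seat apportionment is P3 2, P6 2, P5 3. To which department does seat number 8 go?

P6

Priority for the next seat is population ÷ (√(s·(s+1))).
Priorities: P3 812.822, P6 943.870, P5 883.923.
Highest priority: P6.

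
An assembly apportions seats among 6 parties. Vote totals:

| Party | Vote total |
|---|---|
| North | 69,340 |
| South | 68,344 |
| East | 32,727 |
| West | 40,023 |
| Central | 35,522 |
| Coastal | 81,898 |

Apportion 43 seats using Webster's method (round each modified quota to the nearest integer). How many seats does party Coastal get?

Standard divisor 327854/43 ≈ 7624.512; standard quotas: North 9.094, South 8.964, East 4.292, West 5.249, Central 4.659, Coastal 10.741.
Rounding to the nearest integer gives North 9, South 9, East 4, West 5, Central 5, Coastal 11 — total 43, matching the house size, so no adjustment is needed.
Coastal receives 11.

11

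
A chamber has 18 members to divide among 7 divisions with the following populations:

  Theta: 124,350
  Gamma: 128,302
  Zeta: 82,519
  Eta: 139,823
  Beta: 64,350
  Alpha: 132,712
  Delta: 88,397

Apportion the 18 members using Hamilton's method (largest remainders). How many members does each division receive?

Theta: 3, Gamma: 3, Zeta: 2, Eta: 3, Beta: 2, Alpha: 3, Delta: 2

Total 760453; standard divisor 760453/18 ≈ 42247.389.
Standard quotas: Theta 2.9434, Gamma 3.0369, Zeta 1.9532, Eta 3.3096, Beta 1.5232, Alpha 3.1413, Delta 2.0924.
Lower quotas: Theta 2, Gamma 3, Zeta 1, Eta 3, Beta 1, Alpha 3, Delta 2 (sum 15, leaving 3 seats).
Remainders in descending order: Zeta 0.9532, Theta 0.9434, Beta 0.5232, Eta 0.3096, Alpha 0.1413, Delta 0.0924, Gamma 0.0369.
Largest remainders: Zeta, Theta, Beta receive the extra seats.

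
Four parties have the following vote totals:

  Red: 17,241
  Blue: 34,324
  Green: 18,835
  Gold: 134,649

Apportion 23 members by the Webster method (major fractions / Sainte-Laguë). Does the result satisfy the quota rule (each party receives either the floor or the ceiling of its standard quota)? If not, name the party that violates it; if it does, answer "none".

none

Standard quotas: Red 1.934, Blue 3.850, Green 2.113, Gold 15.103.
Webster allocation: Red 2, Blue 4, Green 2, Gold 15.
Every allocation lies between the lower and upper quota.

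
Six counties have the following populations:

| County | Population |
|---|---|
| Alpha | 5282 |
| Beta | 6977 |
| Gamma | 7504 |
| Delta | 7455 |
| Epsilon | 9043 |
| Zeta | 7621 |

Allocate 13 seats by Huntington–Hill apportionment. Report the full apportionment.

Alpha 2, Beta 2, Gamma 2, Delta 2, Epsilon 3, Zeta 2

With divisor 3402: modified quotas Alpha 1.553, Beta 2.051, Gamma 2.206, Delta 2.191, Epsilon 2.658, Zeta 2.240.
Geometric-mean thresholds: Alpha √(1·2)=1.414, Beta √(2·3)=2.449, Gamma √(2·3)=2.449, Delta √(2·3)=2.449, Epsilon √(2·3)=2.449, Zeta √(2·3)=2.449.
Each quota rounded against its threshold gives Alpha 2, Beta 2, Gamma 2, Delta 2, Epsilon 3, Zeta 2 (total 13).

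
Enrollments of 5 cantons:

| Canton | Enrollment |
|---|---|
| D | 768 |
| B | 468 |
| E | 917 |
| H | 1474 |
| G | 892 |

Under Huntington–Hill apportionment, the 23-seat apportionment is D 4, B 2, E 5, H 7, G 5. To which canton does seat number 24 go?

H

Priority for the next seat is population ÷ (√(s·(s+1))).
Priorities: D 171.730, B 191.060, E 167.421, H 196.972, G 162.856.
Highest priority: H.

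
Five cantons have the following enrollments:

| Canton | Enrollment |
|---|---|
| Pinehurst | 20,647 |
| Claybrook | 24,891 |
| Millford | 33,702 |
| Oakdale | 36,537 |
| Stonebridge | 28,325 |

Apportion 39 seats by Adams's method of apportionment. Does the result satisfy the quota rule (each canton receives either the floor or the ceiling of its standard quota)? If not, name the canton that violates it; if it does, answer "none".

Standard quotas: Pinehurst 5.588, Claybrook 6.737, Millford 9.121, Oakdale 9.888, Stonebridge 7.666.
Adams allocation: Pinehurst 6, Claybrook 7, Millford 9, Oakdale 10, Stonebridge 7.
Every allocation lies between the lower and upper quota.

none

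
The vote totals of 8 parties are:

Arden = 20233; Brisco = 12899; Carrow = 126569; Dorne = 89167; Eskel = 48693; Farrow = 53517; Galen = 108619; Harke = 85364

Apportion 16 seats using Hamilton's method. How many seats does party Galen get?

3

Total 545061; standard divisor 545061/16 ≈ 34066.312.
Standard quotas: Arden 0.5939, Brisco 0.3786, Carrow 3.7154, Dorne 2.6175, Eskel 1.4294, Farrow 1.5710, Galen 3.1885, Harke 2.5058.
Lower quotas: Arden 0, Brisco 0, Carrow 3, Dorne 2, Eskel 1, Farrow 1, Galen 3, Harke 2 (sum 12, leaving 4 seats).
Remainders in descending order: Carrow 0.7154, Dorne 0.6175, Arden 0.5939, Farrow 0.5710, Harke 0.5058, Eskel 0.4294, Brisco 0.3786, Galen 0.1885.
Largest remainders: Carrow, Dorne, Arden, Farrow receive the extra seats.
Galen receives 3.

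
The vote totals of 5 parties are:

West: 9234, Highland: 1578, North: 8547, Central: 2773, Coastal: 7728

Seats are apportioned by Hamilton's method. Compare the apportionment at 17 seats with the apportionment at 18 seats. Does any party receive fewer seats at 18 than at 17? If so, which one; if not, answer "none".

none

At 17 seats: West 5, Highland 1, North 5, Central 2, Coastal 4.
At 18 seats: West 5, Highland 1, North 5, Central 2, Coastal 5.
No party's allocation decreased.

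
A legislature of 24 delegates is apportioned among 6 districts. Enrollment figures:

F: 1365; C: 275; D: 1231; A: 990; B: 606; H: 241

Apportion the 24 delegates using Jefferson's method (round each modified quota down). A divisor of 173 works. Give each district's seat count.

F 7; C 1; D 7; A 5; B 3; H 1

With modified divisor 173: modified quotas F 7.890, C 1.590, D 7.116, A 5.723, B 3.503, H 1.393.
Rounding down: F 7, C 1, D 7, A 5, B 3, H 1 (total 24).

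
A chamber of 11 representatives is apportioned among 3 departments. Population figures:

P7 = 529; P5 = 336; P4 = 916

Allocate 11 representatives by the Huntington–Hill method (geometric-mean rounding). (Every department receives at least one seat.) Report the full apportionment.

With divisor 160: modified quotas P7 3.306, P5 2.100, P4 5.725.
Geometric-mean thresholds: P7 √(3·4)=3.464, P5 √(2·3)=2.449, P4 √(5·6)=5.477.
Each quota rounded against its threshold gives P7 3, P5 2, P4 6 (total 11).

P7 3, P5 2, P4 6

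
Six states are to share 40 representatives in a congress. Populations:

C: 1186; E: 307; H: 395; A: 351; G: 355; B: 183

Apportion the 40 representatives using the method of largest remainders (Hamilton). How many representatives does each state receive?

Total 2777; standard divisor 2777/40 ≈ 69.425.
Standard quotas: C 17.083, E 4.422, H 5.690, A 5.056, G 5.113, B 2.636.
Lower quotas: C 17, E 4, H 5, A 5, G 5, B 2 (sum 38, leaving 2 seats).
Remainders in descending order: H 0.690, B 0.636, E 0.422, G 0.113, C 0.083, A 0.056.
The surplus seats go to H, B.

C=17; E=4; H=6; A=5; G=5; B=3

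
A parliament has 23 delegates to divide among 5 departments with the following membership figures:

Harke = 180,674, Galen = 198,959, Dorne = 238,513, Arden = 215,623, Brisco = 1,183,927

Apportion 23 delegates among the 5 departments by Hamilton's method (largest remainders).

Harke=2; Galen=2; Dorne=3; Arden=2; Brisco=14

The standard divisor is 2017696/23 ≈ 87725.913.
Standard quotas: Harke 2.0595, Galen 2.2680, Dorne 2.7188, Arden 2.4579, Brisco 13.4958.
Lower quotas: Harke 2, Galen 2, Dorne 2, Arden 2, Brisco 13 (sum 21, leaving 2 seats).
Remainders in descending order: Dorne 0.7188, Brisco 0.4958, Arden 0.4579, Galen 0.2680, Harke 0.0595.
The surplus seats go to Dorne, Brisco.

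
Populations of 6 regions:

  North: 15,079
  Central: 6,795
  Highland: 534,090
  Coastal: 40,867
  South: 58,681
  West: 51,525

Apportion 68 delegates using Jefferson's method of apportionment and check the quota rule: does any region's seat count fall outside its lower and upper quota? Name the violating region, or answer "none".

Highland

Standard quotas: North 1.450, Central 0.654, Highland 51.367, Coastal 3.930, South 5.644, West 4.955.
Jefferson allocation: North 1, Central 0, Highland 53, Coastal 4, South 5, West 5.
Highland has quota 51.367 (lower 51, upper 52) but receives 53 — outside the quota interval.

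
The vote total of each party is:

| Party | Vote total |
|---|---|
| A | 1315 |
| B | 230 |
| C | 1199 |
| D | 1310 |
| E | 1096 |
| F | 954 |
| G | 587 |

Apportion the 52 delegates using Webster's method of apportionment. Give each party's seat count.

A: 10, B: 2, C: 9, D: 10, E: 9, F: 7, G: 5

Standard divisor 6691/52 ≈ 128.673; standard quotas: A 10.220, B 1.787, C 9.318, D 10.181, E 8.518, F 7.414, G 4.562.
Rounding to the nearest integer gives A 10, B 2, C 9, D 10, E 9, F 7, G 5 — total 52, matching the house size, so no adjustment is needed.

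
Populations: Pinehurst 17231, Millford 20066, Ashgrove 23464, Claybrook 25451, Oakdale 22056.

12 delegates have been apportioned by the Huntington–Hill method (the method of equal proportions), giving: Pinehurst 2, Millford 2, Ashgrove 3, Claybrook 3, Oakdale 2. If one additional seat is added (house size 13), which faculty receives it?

Oakdale

Priority for the next seat is population ÷ (√(s·(s+1))).
Priorities: Pinehurst 7034.526, Millford 8191.910, Ashgrove 6773.473, Claybrook 7347.071, Oakdale 9004.324.
Highest priority: Oakdale.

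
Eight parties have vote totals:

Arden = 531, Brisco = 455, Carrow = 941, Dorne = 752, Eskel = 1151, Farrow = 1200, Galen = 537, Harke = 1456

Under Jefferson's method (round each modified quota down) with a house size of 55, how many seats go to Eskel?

Standard divisor 7023/55 ≈ 127.691; standard quotas: Arden 4.158, Brisco 3.563, Carrow 7.369, Dorne 5.889, Eskel 9.014, Farrow 9.398, Galen 4.205, Harke 11.403.
Rounding down gives 4, 3, 7, 5, 9, 9, 4, 11 = 52 seats, so the divisor must be adjusted.
With modified divisor 119: modified quotas Arden 4.462, Brisco 3.824, Carrow 7.908, Dorne 6.319, Eskel 9.672, Farrow 10.084, Galen 4.513, Harke 12.235.
Rounding down: Arden 4, Brisco 3, Carrow 7, Dorne 6, Eskel 9, Farrow 10, Galen 4, Harke 12 (total 55).
Eskel receives 9.

9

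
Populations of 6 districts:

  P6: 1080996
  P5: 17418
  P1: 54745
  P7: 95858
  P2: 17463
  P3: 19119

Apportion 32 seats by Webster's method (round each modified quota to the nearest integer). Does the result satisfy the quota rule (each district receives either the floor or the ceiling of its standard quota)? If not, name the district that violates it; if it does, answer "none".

Standard quotas: P6 26.907, P5 0.434, P1 1.363, P7 2.386, P2 0.435, P3 0.476.
Webster allocation: P6 28, P5 0, P1 1, P7 3, P2 0, P3 0.
P6 has quota 26.907 (lower 26, upper 27) but receives 28 — outside the quota interval.

P6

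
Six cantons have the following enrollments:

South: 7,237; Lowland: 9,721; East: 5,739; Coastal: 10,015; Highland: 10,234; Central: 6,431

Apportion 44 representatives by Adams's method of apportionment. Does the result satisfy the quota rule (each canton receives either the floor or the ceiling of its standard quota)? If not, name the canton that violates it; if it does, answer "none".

none

Standard quotas: South 6.449, Lowland 8.662, East 5.114, Coastal 8.924, Highland 9.120, Central 5.731.
Adams allocation: South 6, Lowland 9, East 5, Coastal 9, Highland 9, Central 6.
Every allocation lies between the lower and upper quota.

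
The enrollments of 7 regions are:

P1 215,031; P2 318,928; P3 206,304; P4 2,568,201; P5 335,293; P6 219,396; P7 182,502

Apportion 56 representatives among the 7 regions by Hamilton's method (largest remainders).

P1: 3, P2: 4, P3: 3, P4: 36, P5: 5, P6: 3, P7: 2

Total 4045655; standard divisor 4045655/56 ≈ 72243.839.
Standard quotas: P1 2.9765, P2 4.4146, P3 2.8557, P4 35.5491, P5 4.6411, P6 3.0369, P7 2.5262.
Lower quotas: P1 2, P2 4, P3 2, P4 35, P5 4, P6 3, P7 2 (sum 52, leaving 4 seats).
Remainders in descending order: P1 0.9765, P3 0.8557, P5 0.6411, P4 0.5491, P7 0.5262, P2 0.4146, P6 0.0369.
Largest remainders: P1, P3, P5, P4 receive the extra seats.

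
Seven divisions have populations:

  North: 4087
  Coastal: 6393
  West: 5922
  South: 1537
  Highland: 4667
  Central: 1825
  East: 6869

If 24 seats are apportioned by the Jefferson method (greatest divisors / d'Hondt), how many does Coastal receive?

Standard divisor 31300/24 ≈ 1304.167; standard quotas: North 3.134, Coastal 4.902, West 4.541, South 1.179, Highland 3.579, Central 1.399, East 5.267.
Rounding down gives 3, 4, 4, 1, 3, 1, 5 = 21 seats, so the divisor must be adjusted.
With modified divisor 1160: modified quotas North 3.523, Coastal 5.511, West 5.105, South 1.325, Highland 4.023, Central 1.573, East 5.922.
Rounding down: North 3, Coastal 5, West 5, South 1, Highland 4, Central 1, East 5 (total 24).
Coastal receives 5.

5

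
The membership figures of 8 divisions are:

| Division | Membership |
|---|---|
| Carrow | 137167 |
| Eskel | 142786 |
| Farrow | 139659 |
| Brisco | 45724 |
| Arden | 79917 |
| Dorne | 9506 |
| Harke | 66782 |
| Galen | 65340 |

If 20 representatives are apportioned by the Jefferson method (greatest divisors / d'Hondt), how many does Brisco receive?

1

Standard divisor 686881/20 ≈ 34344.05; standard quotas: Carrow 3.994, Eskel 4.158, Farrow 4.066, Brisco 1.331, Arden 2.327, Dorne 0.277, Harke 1.944, Galen 1.903.
Rounding down gives 3, 4, 4, 1, 2, 0, 1, 1 = 16 seats, so the divisor must be adjusted.
With modified divisor 28200: modified quotas Carrow 4.864, Eskel 5.063, Farrow 4.952, Brisco 1.621, Arden 2.834, Dorne 0.337, Harke 2.368, Galen 2.317.
Rounding down: Carrow 4, Eskel 5, Farrow 4, Brisco 1, Arden 2, Dorne 0, Harke 2, Galen 2 (total 20).
Brisco receives 1.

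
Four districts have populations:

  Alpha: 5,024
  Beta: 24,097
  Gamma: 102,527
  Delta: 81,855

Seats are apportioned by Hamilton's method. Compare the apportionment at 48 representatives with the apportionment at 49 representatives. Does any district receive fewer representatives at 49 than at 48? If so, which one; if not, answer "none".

At 48 seats: Alpha 1, Beta 6, Gamma 23, Delta 18.
At 49 seats: Alpha 1, Beta 5, Gamma 24, Delta 19.
Beta drops from 6 to 5.

Beta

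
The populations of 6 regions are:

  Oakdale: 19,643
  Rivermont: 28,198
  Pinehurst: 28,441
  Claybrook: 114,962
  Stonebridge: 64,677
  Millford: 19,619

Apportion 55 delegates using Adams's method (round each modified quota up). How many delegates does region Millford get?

4

Standard divisor 275540/55 ≈ 5009.818; standard quotas: Oakdale 3.921, Rivermont 5.629, Pinehurst 5.677, Claybrook 22.947, Stonebridge 12.910, Millford 3.916.
Rounding up gives 4, 6, 6, 23, 13, 4 = 56 seats, so the divisor must be adjusted.
With modified divisor 5300: modified quotas Oakdale 3.706, Rivermont 5.320, Pinehurst 5.366, Claybrook 21.691, Stonebridge 12.203, Millford 3.702.
Rounding up: Oakdale 4, Rivermont 6, Pinehurst 6, Claybrook 22, Stonebridge 13, Millford 4 (total 55).
Millford receives 4.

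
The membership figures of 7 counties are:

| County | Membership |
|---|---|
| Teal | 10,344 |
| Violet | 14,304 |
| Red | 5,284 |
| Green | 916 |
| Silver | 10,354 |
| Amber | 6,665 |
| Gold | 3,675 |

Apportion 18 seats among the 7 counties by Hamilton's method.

Teal=4; Violet=5; Red=2; Green=0; Silver=4; Amber=2; Gold=1

Standard divisor: 51542 ÷ 18 ≈ 2863.444.
Standard quotas: Teal 3.6124, Violet 4.9954, Red 1.8453, Green 0.3199, Silver 3.6159, Amber 2.3276, Gold 1.2834.
Lower quotas: Teal 3, Violet 4, Red 1, Green 0, Silver 3, Amber 2, Gold 1 (sum 14, leaving 4 seats).
Remainders in descending order: Violet 0.9954, Red 0.8453, Silver 0.6159, Teal 0.6124, Amber 0.3276, Green 0.3199, Gold 0.2834.
Largest remainders: Violet, Red, Silver, Teal receive the extra seats.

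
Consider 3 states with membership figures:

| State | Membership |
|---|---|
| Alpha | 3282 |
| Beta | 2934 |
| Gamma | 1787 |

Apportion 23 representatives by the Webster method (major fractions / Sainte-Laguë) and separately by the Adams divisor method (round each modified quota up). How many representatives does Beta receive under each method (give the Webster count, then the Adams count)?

8 and 9

Webster: Alpha 10, Beta 8, Gamma 5.
Adams: Alpha 9, Beta 9, Gamma 5.
Beta gets 8 under Webster and 9 under Adams.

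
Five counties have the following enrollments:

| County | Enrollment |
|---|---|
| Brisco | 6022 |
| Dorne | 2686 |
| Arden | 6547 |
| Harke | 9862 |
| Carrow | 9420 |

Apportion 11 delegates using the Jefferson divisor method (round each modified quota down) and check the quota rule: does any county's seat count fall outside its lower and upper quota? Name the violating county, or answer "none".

none

Standard quotas: Brisco 1.918, Dorne 0.855, Arden 2.085, Harke 3.141, Carrow 3.000.
Jefferson allocation: Brisco 2, Dorne 1, Arden 2, Harke 3, Carrow 3.
Every allocation lies between the lower and upper quota.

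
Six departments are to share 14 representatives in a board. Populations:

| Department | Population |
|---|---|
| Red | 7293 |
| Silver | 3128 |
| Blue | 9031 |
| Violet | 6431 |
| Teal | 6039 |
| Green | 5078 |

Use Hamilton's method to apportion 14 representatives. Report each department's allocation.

Total 37000; standard divisor 37000/14 ≈ 2642.857.
Standard quotas: Red 2.7595, Silver 1.1836, Blue 3.4171, Violet 2.4334, Teal 2.2850, Green 1.9214.
Lower quotas: Red 2, Silver 1, Blue 3, Violet 2, Teal 2, Green 1 (sum 11, leaving 3 seats).
Remainders in descending order: Green 0.9214, Red 0.7595, Violet 0.4334, Blue 0.4171, Teal 0.2850, Silver 0.1836.
The surplus seats go to Green, Red, Violet.

Red: 3, Silver: 1, Blue: 3, Violet: 3, Teal: 2, Green: 2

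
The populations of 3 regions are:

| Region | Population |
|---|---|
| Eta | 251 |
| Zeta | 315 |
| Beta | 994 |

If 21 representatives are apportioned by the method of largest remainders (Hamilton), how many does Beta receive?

Standard divisor: 1560 ÷ 21 ≈ 74.286.
Standard quotas: Eta 3.379, Zeta 4.240, Beta 13.381.
Lower quotas: Eta 3, Zeta 4, Beta 13 (sum 20, leaving 1 seat).
Remainders in descending order: Beta 0.381, Eta 0.379, Zeta 0.240.
The surplus seat goes to Beta.
Beta receives 14.

14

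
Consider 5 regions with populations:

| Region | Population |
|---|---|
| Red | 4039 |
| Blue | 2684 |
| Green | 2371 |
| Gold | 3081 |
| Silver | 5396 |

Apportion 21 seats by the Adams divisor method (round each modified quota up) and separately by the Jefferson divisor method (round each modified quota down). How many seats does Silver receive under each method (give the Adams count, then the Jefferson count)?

6 and 7

Adams: Red 5, Blue 3, Green 3, Gold 4, Silver 6.
Jefferson: Red 5, Blue 3, Green 3, Gold 3, Silver 7.
Silver gets 6 under Adams and 7 under Jefferson.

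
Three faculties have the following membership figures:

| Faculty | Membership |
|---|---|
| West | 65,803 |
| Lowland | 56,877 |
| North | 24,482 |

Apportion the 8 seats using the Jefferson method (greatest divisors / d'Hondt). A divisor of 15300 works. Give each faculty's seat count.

With modified divisor 15300: modified quotas West 4.301, Lowland 3.717, North 1.600.
Rounding down: West 4, Lowland 3, North 1 (total 8).

West 4; Lowland 3; North 1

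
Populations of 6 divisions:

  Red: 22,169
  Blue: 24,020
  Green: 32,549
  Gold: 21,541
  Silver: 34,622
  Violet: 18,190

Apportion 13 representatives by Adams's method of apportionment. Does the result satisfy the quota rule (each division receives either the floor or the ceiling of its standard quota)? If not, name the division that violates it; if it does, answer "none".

none

Standard quotas: Red 1.883, Blue 2.040, Green 2.764, Gold 1.829, Silver 2.940, Violet 1.545.
Adams allocation: Red 2, Blue 2, Green 2, Gold 2, Silver 3, Violet 2.
Every allocation lies between the lower and upper quota.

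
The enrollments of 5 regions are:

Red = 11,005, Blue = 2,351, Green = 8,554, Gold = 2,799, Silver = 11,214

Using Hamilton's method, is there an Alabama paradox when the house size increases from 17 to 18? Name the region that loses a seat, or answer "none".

At 17 seats: Red 5, Blue 1, Green 4, Gold 2, Silver 5.
At 18 seats: Red 6, Blue 1, Green 4, Gold 1, Silver 6.
Gold drops from 2 to 1.

Gold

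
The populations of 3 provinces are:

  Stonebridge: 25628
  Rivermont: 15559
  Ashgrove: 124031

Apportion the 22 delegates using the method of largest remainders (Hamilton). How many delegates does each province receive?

Stonebridge: 3, Rivermont: 2, Ashgrove: 17

Total 165218; standard divisor 165218/22 ≈ 7509.909.
Standard quotas: Stonebridge 3.4126, Rivermont 2.0718, Ashgrove 16.5156.
Lower quotas: Stonebridge 3, Rivermont 2, Ashgrove 16 (sum 21, leaving 1 seat).
Remainders in descending order: Ashgrove 0.5156, Stonebridge 0.4126, Rivermont 0.0718.
The surplus seat goes to Ashgrove.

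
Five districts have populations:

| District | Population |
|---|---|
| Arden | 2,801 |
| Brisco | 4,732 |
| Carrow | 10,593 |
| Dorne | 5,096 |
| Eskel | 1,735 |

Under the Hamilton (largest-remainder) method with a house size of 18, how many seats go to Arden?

Standard divisor: 24957 ÷ 18 ≈ 1386.5.
Standard quotas: Arden 2.0202, Brisco 3.4129, Carrow 7.6401, Dorne 3.6754, Eskel 1.2514.
Lower quotas: Arden 2, Brisco 3, Carrow 7, Dorne 3, Eskel 1 (sum 16, leaving 2 seats).
Remainders in descending order: Dorne 0.6754, Carrow 0.6401, Brisco 0.4129, Eskel 0.2514, Arden 0.0202.
Largest remainders: Dorne, Carrow receive the extra seats.
Arden receives 2.

2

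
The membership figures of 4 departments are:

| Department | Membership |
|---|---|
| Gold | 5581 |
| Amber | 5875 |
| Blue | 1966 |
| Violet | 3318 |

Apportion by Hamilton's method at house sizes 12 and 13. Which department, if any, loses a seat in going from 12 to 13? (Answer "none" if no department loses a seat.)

Blue

At 12 seats: Gold 4, Amber 4, Blue 2, Violet 2.
At 13 seats: Gold 4, Amber 5, Blue 1, Violet 3.
Blue drops from 2 to 1.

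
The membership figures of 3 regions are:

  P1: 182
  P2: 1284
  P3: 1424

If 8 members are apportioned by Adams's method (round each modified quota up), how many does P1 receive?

1

Standard divisor 2890/8 ≈ 361.25; standard quotas: P1 0.504, P2 3.554, P3 3.942.
Rounding up gives 1, 4, 4 = 9 seats, so the divisor must be adjusted.
With modified divisor 450: modified quotas P1 0.404, P2 2.853, P3 3.164.
Rounding up: P1 1, P2 3, P3 4 (total 8).
P1 receives 1.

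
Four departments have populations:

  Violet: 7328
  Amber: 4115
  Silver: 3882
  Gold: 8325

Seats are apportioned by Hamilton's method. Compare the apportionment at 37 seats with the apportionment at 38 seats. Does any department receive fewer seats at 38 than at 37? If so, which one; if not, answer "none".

At 37 seats: Violet 12, Amber 6, Silver 6, Gold 13.
At 38 seats: Violet 12, Amber 7, Silver 6, Gold 13.
No department's allocation decreased.

none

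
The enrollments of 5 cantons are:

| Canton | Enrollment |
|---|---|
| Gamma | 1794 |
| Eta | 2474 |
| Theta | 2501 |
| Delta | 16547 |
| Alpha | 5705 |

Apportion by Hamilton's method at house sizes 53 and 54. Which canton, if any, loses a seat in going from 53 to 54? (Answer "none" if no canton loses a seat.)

Eta

At 53 seats: Gamma 3, Eta 5, Theta 5, Delta 30, Alpha 10.
At 54 seats: Gamma 3, Eta 4, Theta 5, Delta 31, Alpha 11.
Eta drops from 5 to 4.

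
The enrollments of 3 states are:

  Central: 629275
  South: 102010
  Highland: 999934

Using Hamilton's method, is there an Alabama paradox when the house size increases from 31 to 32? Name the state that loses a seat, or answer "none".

At 31 seats: Central 11, South 2, Highland 18.
At 32 seats: Central 12, South 2, Highland 18.
No state's allocation decreased.

none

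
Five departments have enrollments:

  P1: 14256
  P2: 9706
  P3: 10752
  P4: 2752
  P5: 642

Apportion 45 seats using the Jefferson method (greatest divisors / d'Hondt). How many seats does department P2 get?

Standard divisor 38108/45 ≈ 846.844; standard quotas: P1 16.834, P2 11.461, P3 12.697, P4 3.250, P5 0.758.
Rounding down gives 16, 11, 12, 3, 0 = 42 seats, so the divisor must be adjusted.
With modified divisor 800: modified quotas P1 17.820, P2 12.133, P3 13.440, P4 3.440, P5 0.802.
Rounding down: P1 17, P2 12, P3 13, P4 3, P5 0 (total 45).
P2 receives 12.

12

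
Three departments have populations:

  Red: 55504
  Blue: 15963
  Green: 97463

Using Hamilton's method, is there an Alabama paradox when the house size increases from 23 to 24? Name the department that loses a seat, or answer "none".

none

At 23 seats: Red 8, Blue 2, Green 13.
At 24 seats: Red 8, Blue 2, Green 14.
No department's allocation decreased.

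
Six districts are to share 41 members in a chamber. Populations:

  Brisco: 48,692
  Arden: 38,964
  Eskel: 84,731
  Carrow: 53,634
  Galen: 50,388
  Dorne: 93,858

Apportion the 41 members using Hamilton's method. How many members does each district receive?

The standard divisor is 370267/41 ≈ 9030.902.
Standard quotas: Brisco 5.3917, Arden 4.3145, Eskel 9.3823, Carrow 5.9389, Galen 5.5795, Dorne 10.3930.
Lower quotas: Brisco 5, Arden 4, Eskel 9, Carrow 5, Galen 5, Dorne 10 (sum 38, leaving 3 seats).
Remainders in descending order: Carrow 0.9389, Galen 0.5795, Dorne 0.3930, Brisco 0.3917, Eskel 0.3823, Arden 0.3145.
Largest remainders: Carrow, Galen, Dorne receive the extra seats.

Brisco: 5; Arden: 4; Eskel: 9; Carrow: 6; Galen: 6; Dorne: 11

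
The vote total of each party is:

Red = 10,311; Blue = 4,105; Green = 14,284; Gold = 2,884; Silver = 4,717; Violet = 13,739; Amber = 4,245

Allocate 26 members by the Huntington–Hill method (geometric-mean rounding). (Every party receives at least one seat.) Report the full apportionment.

Red 5, Blue 2, Green 7, Gold 1, Silver 2, Violet 7, Amber 2

With divisor 2080: modified quotas Red 4.957, Blue 1.974, Green 6.867, Gold 1.387, Silver 2.268, Violet 6.605, Amber 2.041.
Geometric-mean thresholds: Red √(4·5)=4.472, Blue √(1·2)=1.414, Green √(6·7)=6.481, Gold √(1·2)=1.414, Silver √(2·3)=2.449, Violet √(6·7)=6.481, Amber √(2·3)=2.449.
Each quota rounded against its threshold gives Red 5, Blue 2, Green 7, Gold 1, Silver 2, Violet 7, Amber 2 (total 26).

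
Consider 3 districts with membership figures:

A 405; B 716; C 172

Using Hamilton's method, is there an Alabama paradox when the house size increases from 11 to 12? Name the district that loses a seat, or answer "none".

At 11 seats: A 3, B 6, C 2.
At 12 seats: A 4, B 7, C 1.
C drops from 2 to 1.

C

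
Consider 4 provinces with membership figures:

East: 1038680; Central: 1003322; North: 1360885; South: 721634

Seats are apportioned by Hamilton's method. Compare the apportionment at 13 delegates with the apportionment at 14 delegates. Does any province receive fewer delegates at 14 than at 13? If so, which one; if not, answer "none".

At 13 seats: East 3, Central 3, North 5, South 2.
At 14 seats: East 4, Central 3, North 5, South 2.
No province's allocation decreased.

none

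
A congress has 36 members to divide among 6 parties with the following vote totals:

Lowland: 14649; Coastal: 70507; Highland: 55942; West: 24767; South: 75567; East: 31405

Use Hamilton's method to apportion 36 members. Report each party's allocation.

Total 272837; standard divisor 272837/36 ≈ 7578.806.
Standard quotas: Lowland 1.9329, Coastal 9.3032, Highland 7.3814, West 3.2679, South 9.9708, East 4.1438.
Lower quotas: Lowland 1, Coastal 9, Highland 7, West 3, South 9, East 4 (sum 33, leaving 3 seats).
Remainders in descending order: South 0.9708, Lowland 0.9329, Highland 0.3814, Coastal 0.3032, West 0.2679, East 0.1438.
The surplus seats go to South, Lowland, Highland.

Lowland 2, Coastal 9, Highland 8, West 3, South 10, East 4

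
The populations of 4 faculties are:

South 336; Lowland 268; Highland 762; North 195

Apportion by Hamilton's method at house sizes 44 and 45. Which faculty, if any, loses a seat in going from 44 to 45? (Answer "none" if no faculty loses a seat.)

At 44 seats: South 9, Lowland 8, Highland 21, North 6.
At 45 seats: South 10, Lowland 8, Highland 22, North 5.
North drops from 6 to 5.

North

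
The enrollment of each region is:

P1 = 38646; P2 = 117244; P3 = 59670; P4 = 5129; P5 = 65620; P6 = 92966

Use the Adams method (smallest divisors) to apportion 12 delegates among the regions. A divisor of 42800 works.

P1: 1, P2: 3, P3: 2, P4: 1, P5: 2, P6: 3

With modified divisor 42800: modified quotas P1 0.903, P2 2.739, P3 1.394, P4 0.120, P5 1.533, P6 2.172.
Rounding up: P1 1, P2 3, P3 2, P4 1, P5 2, P6 3 (total 12).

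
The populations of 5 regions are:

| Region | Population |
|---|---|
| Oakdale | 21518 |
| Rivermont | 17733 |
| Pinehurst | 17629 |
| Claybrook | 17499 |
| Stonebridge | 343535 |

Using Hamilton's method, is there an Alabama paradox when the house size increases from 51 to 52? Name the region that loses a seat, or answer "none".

At 51 seats: Oakdale 3, Rivermont 2, Pinehurst 2, Claybrook 2, Stonebridge 42.
At 52 seats: Oakdale 3, Rivermont 2, Pinehurst 2, Claybrook 2, Stonebridge 43.
No region's allocation decreased.

none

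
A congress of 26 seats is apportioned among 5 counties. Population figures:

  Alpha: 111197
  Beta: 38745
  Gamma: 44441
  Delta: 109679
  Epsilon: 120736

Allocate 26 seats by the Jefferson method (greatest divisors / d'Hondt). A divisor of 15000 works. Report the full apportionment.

With modified divisor 15000: modified quotas Alpha 7.413, Beta 2.583, Gamma 2.963, Delta 7.312, Epsilon 8.049.
Rounding down: Alpha 7, Beta 2, Gamma 2, Delta 7, Epsilon 8 (total 26).

Alpha 7; Beta 2; Gamma 2; Delta 7; Epsilon 8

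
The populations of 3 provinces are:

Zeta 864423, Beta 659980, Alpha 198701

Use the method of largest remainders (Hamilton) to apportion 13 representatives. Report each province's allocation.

Zeta=7; Beta=5; Alpha=1

Total 1723104; standard divisor 1723104/13 ≈ 132546.462.
Standard quotas: Zeta 6.5217, Beta 4.9792, Alpha 1.4991.
Lower quotas: Zeta 6, Beta 4, Alpha 1 (sum 11, leaving 2 seats).
Remainders in descending order: Beta 0.9792, Zeta 0.5217, Alpha 0.4991.
The surplus seats go to Beta, Zeta.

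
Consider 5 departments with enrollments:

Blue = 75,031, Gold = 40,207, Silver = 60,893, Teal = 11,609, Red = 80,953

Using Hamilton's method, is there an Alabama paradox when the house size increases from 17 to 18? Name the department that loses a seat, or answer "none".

none

At 17 seats: Blue 5, Gold 2, Silver 4, Teal 1, Red 5.
At 18 seats: Blue 5, Gold 3, Silver 4, Teal 1, Red 5.
No department's allocation decreased.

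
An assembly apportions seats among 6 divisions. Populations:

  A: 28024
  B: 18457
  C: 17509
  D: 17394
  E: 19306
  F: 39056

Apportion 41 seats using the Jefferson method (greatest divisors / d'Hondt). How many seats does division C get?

5

Standard divisor 139746/41 ≈ 3408.439; standard quotas: A 8.222, B 5.415, C 5.137, D 5.103, E 5.664, F 11.459.
Rounding down gives 8, 5, 5, 5, 5, 11 = 39 seats, so the divisor must be adjusted.
With modified divisor 3200: modified quotas A 8.758, B 5.768, C 5.472, D 5.436, E 6.033, F 12.205.
Rounding down: A 8, B 5, C 5, D 5, E 6, F 12 (total 41).
C receives 5.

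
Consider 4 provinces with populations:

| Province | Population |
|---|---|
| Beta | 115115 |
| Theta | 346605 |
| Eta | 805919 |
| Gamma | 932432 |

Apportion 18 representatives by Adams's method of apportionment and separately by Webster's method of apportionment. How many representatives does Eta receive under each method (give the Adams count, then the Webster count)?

7 and 6

Adams: Beta 1, Theta 3, Eta 7, Gamma 7.
Webster: Beta 1, Theta 3, Eta 6, Gamma 8.
Eta gets 7 under Adams and 6 under Webster.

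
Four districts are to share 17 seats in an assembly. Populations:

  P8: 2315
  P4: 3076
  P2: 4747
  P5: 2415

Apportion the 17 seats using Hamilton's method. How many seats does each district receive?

P8: 3; P4: 4; P2: 7; P5: 3

The standard divisor is 12553/17 ≈ 738.412.
Standard quotas: P8 3.135, P4 4.166, P2 6.429, P5 3.271.
Lower quotas: P8 3, P4 4, P2 6, P5 3 (sum 16, leaving 1 seat).
Remainders in descending order: P2 0.429, P5 0.271, P4 0.166, P8 0.135.
The surplus seat goes to P2.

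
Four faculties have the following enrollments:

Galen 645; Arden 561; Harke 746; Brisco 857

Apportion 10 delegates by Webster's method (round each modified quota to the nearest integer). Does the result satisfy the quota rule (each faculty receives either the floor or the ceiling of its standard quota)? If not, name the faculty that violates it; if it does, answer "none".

Standard quotas: Galen 2.296, Arden 1.997, Harke 2.656, Brisco 3.051.
Webster allocation: Galen 2, Arden 2, Harke 3, Brisco 3.
Every allocation lies between the lower and upper quota.

none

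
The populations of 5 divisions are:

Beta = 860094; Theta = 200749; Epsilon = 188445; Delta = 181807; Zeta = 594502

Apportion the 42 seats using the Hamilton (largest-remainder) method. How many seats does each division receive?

Beta 18; Theta 4; Epsilon 4; Delta 4; Zeta 12

The standard divisor is 2025597/42 ≈ 48228.5.
Standard quotas: Beta 17.8337, Theta 4.1625, Epsilon 3.9073, Delta 3.7697, Zeta 12.3268.
Lower quotas: Beta 17, Theta 4, Epsilon 3, Delta 3, Zeta 12 (sum 39, leaving 3 seats).
Remainders in descending order: Epsilon 0.9073, Beta 0.8337, Delta 0.7697, Zeta 0.3268, Theta 0.1625.
Largest remainders: Epsilon, Beta, Delta receive the extra seats.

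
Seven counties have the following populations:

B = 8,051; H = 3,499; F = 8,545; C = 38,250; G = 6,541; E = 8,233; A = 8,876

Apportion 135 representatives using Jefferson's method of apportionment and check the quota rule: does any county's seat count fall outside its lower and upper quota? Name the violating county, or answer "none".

C

Standard quotas: B 13.256, H 5.761, F 14.069, C 62.976, G 10.769, E 13.555, A 14.614.
Jefferson allocation: B 13, H 5, F 14, C 64, G 11, E 13, A 15.
C has quota 62.976 (lower 62, upper 63) but receives 64 — outside the quota interval.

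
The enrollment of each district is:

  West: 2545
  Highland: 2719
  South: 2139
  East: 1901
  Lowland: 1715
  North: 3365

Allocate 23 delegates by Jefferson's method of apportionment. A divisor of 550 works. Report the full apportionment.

With modified divisor 550: modified quotas West 4.627, Highland 4.944, South 3.889, East 3.456, Lowland 3.118, North 6.118.
Rounding down: West 4, Highland 4, South 3, East 3, Lowland 3, North 6 (total 23).

West=4, Highland=4, South=3, East=3, Lowland=3, North=6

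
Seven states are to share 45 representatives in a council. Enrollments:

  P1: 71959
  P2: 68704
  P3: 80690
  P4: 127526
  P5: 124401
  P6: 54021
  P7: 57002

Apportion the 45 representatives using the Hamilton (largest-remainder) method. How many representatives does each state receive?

Total 584303; standard divisor 584303/45 ≈ 12984.511.
Standard quotas: P1 5.5419, P2 5.2912, P3 6.2143, P4 9.8214, P5 9.5807, P6 4.1604, P7 4.3900.
Lower quotas: P1 5, P2 5, P3 6, P4 9, P5 9, P6 4, P7 4 (sum 42, leaving 3 seats).
Remainders in descending order: P4 0.8214, P5 0.5807, P1 0.5419, P7 0.3900, P2 0.2912, P3 0.2143, P6 0.1604.
Largest remainders: P4, P5, P1 receive the extra seats.

P1: 6, P2: 5, P3: 6, P4: 10, P5: 10, P6: 4, P7: 4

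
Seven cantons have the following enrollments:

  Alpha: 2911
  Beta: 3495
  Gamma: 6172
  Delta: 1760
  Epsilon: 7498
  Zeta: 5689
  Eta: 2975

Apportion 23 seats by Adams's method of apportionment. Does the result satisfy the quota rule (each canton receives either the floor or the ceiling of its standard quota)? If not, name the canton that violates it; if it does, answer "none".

Standard quotas: Alpha 2.195, Beta 2.636, Gamma 4.654, Delta 1.327, Epsilon 5.654, Zeta 4.290, Eta 2.243.
Adams allocation: Alpha 2, Beta 3, Gamma 5, Delta 2, Epsilon 5, Zeta 4, Eta 2.
Every allocation lies between the lower and upper quota.

none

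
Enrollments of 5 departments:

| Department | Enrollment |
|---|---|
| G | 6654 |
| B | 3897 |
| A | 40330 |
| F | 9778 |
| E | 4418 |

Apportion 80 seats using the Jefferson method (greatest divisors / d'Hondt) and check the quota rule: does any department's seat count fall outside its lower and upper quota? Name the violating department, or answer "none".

Standard quotas: G 8.180, B 4.791, A 49.578, F 12.020, E 5.431.
Jefferson allocation: G 8, B 4, A 51, F 12, E 5.
A has quota 49.578 (lower 49, upper 50) but receives 51 — outside the quota interval.

A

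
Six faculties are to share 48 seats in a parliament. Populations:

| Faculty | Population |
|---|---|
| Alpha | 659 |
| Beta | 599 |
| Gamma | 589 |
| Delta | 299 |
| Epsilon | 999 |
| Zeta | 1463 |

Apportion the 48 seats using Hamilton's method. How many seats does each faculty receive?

The standard divisor is 4608/48 = 96.
Standard quotas: Alpha 6.865, Beta 6.240, Gamma 6.135, Delta 3.115, Epsilon 10.406, Zeta 15.240.
Lower quotas: Alpha 6, Beta 6, Gamma 6, Delta 3, Epsilon 10, Zeta 15 (sum 46, leaving 2 seats).
Remainders in descending order: Alpha 0.865, Epsilon 0.406, Beta 0.240, Zeta 0.240, Gamma 0.135, Delta 0.115.
The surplus seats go to Alpha, Epsilon.

Alpha: 7; Beta: 6; Gamma: 6; Delta: 3; Epsilon: 11; Zeta: 15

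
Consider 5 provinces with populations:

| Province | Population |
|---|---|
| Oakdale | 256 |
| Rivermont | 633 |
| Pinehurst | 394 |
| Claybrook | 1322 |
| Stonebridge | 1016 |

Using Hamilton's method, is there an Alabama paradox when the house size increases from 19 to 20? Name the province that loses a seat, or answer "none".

At 19 seats: Oakdale 2, Rivermont 3, Pinehurst 2, Claybrook 7, Stonebridge 5.
At 20 seats: Oakdale 1, Rivermont 4, Pinehurst 2, Claybrook 7, Stonebridge 6.
Oakdale drops from 2 to 1.

Oakdale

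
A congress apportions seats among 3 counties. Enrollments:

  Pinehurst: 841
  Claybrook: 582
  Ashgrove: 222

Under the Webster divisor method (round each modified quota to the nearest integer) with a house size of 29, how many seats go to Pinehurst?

Standard divisor 1645/29 ≈ 56.724; standard quotas: Pinehurst 14.826, Claybrook 10.260, Ashgrove 3.914.
Rounding to the nearest integer gives Pinehurst 15, Claybrook 10, Ashgrove 4 — total 29, matching the house size, so no adjustment is needed.
Pinehurst receives 15.

15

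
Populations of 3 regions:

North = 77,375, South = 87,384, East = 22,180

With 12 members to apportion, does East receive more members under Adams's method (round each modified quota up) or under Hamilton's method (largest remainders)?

Adams: North 5, South 5, East 2.
Hamilton: North 5, South 6, East 1.
East gets 2 under Adams and 1 under Hamilton.

Adams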